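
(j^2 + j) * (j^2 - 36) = j^4 + j^3 - 36*j^2 - 36*j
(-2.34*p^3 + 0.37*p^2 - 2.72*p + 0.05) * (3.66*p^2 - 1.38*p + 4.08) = -8.5644*p^5 + 4.5834*p^4 - 20.013*p^3 + 5.4462*p^2 - 11.1666*p + 0.204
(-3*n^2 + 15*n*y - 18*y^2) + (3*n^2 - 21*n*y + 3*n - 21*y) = -6*n*y + 3*n - 18*y^2 - 21*y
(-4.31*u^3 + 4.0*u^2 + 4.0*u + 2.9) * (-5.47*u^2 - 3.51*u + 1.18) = 23.5757*u^5 - 6.7519*u^4 - 41.0058*u^3 - 25.183*u^2 - 5.459*u + 3.422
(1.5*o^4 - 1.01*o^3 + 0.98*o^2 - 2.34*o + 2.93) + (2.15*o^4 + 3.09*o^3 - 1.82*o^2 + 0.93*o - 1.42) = 3.65*o^4 + 2.08*o^3 - 0.84*o^2 - 1.41*o + 1.51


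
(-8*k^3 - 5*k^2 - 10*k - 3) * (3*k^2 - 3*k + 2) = -24*k^5 + 9*k^4 - 31*k^3 + 11*k^2 - 11*k - 6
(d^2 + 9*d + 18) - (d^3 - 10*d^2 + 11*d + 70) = -d^3 + 11*d^2 - 2*d - 52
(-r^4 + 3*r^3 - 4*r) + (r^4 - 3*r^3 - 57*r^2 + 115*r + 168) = -57*r^2 + 111*r + 168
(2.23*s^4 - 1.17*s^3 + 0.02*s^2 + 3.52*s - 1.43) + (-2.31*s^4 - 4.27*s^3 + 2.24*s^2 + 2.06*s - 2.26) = -0.0800000000000001*s^4 - 5.44*s^3 + 2.26*s^2 + 5.58*s - 3.69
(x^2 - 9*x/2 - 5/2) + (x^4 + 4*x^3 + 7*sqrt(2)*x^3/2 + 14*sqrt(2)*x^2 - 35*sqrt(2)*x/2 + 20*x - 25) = x^4 + 4*x^3 + 7*sqrt(2)*x^3/2 + x^2 + 14*sqrt(2)*x^2 - 35*sqrt(2)*x/2 + 31*x/2 - 55/2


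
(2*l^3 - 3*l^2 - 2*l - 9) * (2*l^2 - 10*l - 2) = 4*l^5 - 26*l^4 + 22*l^3 + 8*l^2 + 94*l + 18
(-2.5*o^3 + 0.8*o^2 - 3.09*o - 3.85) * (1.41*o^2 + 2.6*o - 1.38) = -3.525*o^5 - 5.372*o^4 + 1.1731*o^3 - 14.5665*o^2 - 5.7458*o + 5.313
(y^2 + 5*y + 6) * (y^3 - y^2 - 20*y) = y^5 + 4*y^4 - 19*y^3 - 106*y^2 - 120*y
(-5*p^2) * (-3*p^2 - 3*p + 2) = 15*p^4 + 15*p^3 - 10*p^2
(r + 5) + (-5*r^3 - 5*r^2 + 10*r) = -5*r^3 - 5*r^2 + 11*r + 5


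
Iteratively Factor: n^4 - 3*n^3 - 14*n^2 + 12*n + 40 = (n - 2)*(n^3 - n^2 - 16*n - 20) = (n - 2)*(n + 2)*(n^2 - 3*n - 10) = (n - 2)*(n + 2)^2*(n - 5)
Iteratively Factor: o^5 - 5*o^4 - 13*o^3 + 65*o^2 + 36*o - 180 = (o - 2)*(o^4 - 3*o^3 - 19*o^2 + 27*o + 90) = (o - 2)*(o + 3)*(o^3 - 6*o^2 - o + 30) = (o - 2)*(o + 2)*(o + 3)*(o^2 - 8*o + 15) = (o - 3)*(o - 2)*(o + 2)*(o + 3)*(o - 5)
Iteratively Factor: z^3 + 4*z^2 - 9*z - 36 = (z + 3)*(z^2 + z - 12) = (z - 3)*(z + 3)*(z + 4)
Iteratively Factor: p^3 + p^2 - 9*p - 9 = (p + 3)*(p^2 - 2*p - 3) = (p + 1)*(p + 3)*(p - 3)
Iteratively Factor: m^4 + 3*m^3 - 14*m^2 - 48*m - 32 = (m + 4)*(m^3 - m^2 - 10*m - 8) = (m + 2)*(m + 4)*(m^2 - 3*m - 4) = (m - 4)*(m + 2)*(m + 4)*(m + 1)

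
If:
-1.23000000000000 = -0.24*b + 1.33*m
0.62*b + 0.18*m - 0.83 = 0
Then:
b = 1.53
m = -0.65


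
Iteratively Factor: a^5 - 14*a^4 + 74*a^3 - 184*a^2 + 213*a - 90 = (a - 1)*(a^4 - 13*a^3 + 61*a^2 - 123*a + 90) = (a - 2)*(a - 1)*(a^3 - 11*a^2 + 39*a - 45) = (a - 3)*(a - 2)*(a - 1)*(a^2 - 8*a + 15) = (a - 5)*(a - 3)*(a - 2)*(a - 1)*(a - 3)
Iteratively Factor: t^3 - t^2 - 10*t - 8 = (t + 2)*(t^2 - 3*t - 4) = (t - 4)*(t + 2)*(t + 1)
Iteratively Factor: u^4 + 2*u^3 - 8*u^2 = (u + 4)*(u^3 - 2*u^2) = u*(u + 4)*(u^2 - 2*u) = u*(u - 2)*(u + 4)*(u)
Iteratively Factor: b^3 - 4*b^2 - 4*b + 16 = (b + 2)*(b^2 - 6*b + 8) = (b - 4)*(b + 2)*(b - 2)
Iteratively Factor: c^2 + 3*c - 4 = (c + 4)*(c - 1)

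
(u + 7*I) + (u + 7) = 2*u + 7 + 7*I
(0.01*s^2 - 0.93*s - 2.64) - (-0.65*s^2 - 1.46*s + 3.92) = 0.66*s^2 + 0.53*s - 6.56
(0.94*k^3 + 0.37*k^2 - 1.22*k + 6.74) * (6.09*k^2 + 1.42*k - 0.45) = 5.7246*k^5 + 3.5881*k^4 - 7.3274*k^3 + 39.1477*k^2 + 10.1198*k - 3.033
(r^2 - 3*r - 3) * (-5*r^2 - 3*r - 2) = -5*r^4 + 12*r^3 + 22*r^2 + 15*r + 6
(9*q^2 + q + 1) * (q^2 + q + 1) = 9*q^4 + 10*q^3 + 11*q^2 + 2*q + 1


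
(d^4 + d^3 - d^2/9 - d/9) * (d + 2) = d^5 + 3*d^4 + 17*d^3/9 - d^2/3 - 2*d/9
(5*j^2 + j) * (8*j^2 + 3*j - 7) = 40*j^4 + 23*j^3 - 32*j^2 - 7*j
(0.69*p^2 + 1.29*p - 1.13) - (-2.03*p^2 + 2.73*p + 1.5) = 2.72*p^2 - 1.44*p - 2.63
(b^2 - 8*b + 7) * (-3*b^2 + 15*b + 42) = -3*b^4 + 39*b^3 - 99*b^2 - 231*b + 294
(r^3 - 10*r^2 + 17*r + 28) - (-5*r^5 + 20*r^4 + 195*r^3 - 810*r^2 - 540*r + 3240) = 5*r^5 - 20*r^4 - 194*r^3 + 800*r^2 + 557*r - 3212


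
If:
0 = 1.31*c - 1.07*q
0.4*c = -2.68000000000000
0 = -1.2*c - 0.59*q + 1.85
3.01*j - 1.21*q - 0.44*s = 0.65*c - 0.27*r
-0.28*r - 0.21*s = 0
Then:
No Solution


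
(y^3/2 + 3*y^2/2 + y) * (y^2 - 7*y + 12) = y^5/2 - 2*y^4 - 7*y^3/2 + 11*y^2 + 12*y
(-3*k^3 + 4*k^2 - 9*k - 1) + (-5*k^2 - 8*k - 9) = -3*k^3 - k^2 - 17*k - 10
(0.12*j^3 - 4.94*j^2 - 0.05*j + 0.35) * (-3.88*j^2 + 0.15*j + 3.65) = -0.4656*j^5 + 19.1852*j^4 - 0.109*j^3 - 19.3965*j^2 - 0.13*j + 1.2775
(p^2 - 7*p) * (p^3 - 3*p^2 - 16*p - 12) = p^5 - 10*p^4 + 5*p^3 + 100*p^2 + 84*p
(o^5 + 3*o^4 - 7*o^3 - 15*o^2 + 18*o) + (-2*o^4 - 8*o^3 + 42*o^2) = o^5 + o^4 - 15*o^3 + 27*o^2 + 18*o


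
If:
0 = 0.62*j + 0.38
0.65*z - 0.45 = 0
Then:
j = -0.61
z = 0.69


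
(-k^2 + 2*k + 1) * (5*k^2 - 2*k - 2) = -5*k^4 + 12*k^3 + 3*k^2 - 6*k - 2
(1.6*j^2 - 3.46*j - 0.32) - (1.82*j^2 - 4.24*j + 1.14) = -0.22*j^2 + 0.78*j - 1.46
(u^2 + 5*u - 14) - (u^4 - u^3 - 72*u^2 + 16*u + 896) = -u^4 + u^3 + 73*u^2 - 11*u - 910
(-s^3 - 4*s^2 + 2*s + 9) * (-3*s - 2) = 3*s^4 + 14*s^3 + 2*s^2 - 31*s - 18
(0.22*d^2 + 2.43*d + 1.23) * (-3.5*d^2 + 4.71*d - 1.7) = -0.77*d^4 - 7.4688*d^3 + 6.7663*d^2 + 1.6623*d - 2.091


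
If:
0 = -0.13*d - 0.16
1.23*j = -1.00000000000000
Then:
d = -1.23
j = -0.81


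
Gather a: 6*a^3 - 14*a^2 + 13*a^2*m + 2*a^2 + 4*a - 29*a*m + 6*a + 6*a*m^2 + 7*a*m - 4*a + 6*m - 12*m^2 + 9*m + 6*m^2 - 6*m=6*a^3 + a^2*(13*m - 12) + a*(6*m^2 - 22*m + 6) - 6*m^2 + 9*m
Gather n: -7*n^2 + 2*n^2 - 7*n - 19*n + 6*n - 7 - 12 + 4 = -5*n^2 - 20*n - 15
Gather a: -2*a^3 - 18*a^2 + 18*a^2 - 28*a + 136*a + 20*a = -2*a^3 + 128*a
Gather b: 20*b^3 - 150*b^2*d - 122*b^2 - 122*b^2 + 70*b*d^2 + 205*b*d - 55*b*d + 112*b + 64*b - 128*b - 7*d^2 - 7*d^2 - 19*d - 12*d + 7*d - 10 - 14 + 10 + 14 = 20*b^3 + b^2*(-150*d - 244) + b*(70*d^2 + 150*d + 48) - 14*d^2 - 24*d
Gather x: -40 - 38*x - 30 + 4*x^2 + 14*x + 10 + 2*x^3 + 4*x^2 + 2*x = 2*x^3 + 8*x^2 - 22*x - 60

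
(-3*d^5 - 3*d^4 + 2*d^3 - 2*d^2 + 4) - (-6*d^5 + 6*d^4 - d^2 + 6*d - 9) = 3*d^5 - 9*d^4 + 2*d^3 - d^2 - 6*d + 13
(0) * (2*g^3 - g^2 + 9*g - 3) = 0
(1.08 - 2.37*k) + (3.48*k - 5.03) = 1.11*k - 3.95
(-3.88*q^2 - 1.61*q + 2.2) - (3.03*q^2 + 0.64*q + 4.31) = -6.91*q^2 - 2.25*q - 2.11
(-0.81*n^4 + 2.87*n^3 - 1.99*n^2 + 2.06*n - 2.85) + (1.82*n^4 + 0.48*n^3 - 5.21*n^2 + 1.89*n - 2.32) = 1.01*n^4 + 3.35*n^3 - 7.2*n^2 + 3.95*n - 5.17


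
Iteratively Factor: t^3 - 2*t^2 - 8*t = (t + 2)*(t^2 - 4*t) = (t - 4)*(t + 2)*(t)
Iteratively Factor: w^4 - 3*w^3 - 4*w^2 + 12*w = (w)*(w^3 - 3*w^2 - 4*w + 12) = w*(w + 2)*(w^2 - 5*w + 6) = w*(w - 2)*(w + 2)*(w - 3)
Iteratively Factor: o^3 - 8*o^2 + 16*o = (o - 4)*(o^2 - 4*o) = (o - 4)^2*(o)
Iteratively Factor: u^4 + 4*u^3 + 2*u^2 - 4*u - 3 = (u + 1)*(u^3 + 3*u^2 - u - 3) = (u - 1)*(u + 1)*(u^2 + 4*u + 3) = (u - 1)*(u + 1)^2*(u + 3)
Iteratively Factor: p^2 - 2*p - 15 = (p + 3)*(p - 5)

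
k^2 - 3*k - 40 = (k - 8)*(k + 5)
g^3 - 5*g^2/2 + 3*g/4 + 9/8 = (g - 3/2)^2*(g + 1/2)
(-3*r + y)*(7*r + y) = -21*r^2 + 4*r*y + y^2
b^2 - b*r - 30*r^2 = (b - 6*r)*(b + 5*r)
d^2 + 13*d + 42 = (d + 6)*(d + 7)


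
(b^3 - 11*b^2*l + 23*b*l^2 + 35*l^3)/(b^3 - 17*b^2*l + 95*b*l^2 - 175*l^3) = (b + l)/(b - 5*l)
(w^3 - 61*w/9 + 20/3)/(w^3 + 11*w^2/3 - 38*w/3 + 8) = (w^2 + 4*w/3 - 5)/(w^2 + 5*w - 6)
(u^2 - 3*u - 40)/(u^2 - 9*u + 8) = (u + 5)/(u - 1)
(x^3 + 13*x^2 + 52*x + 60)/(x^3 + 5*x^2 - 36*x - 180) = (x + 2)/(x - 6)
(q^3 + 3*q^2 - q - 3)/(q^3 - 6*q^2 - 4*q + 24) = (q^3 + 3*q^2 - q - 3)/(q^3 - 6*q^2 - 4*q + 24)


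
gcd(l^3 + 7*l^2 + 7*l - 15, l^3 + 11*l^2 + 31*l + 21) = l + 3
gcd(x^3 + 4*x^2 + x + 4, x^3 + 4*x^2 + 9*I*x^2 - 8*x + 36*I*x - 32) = x^2 + x*(4 + I) + 4*I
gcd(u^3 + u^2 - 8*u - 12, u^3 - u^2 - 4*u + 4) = u + 2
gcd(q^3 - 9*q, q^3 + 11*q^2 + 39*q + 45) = q + 3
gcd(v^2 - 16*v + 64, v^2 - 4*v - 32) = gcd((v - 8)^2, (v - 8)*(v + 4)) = v - 8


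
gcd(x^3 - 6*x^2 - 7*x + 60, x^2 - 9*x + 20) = x^2 - 9*x + 20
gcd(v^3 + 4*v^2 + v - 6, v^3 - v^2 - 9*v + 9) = v^2 + 2*v - 3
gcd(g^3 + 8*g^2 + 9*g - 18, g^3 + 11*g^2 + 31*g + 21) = g + 3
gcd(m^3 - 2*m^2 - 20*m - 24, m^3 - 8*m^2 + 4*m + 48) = m^2 - 4*m - 12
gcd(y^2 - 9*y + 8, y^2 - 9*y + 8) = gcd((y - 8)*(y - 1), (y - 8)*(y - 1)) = y^2 - 9*y + 8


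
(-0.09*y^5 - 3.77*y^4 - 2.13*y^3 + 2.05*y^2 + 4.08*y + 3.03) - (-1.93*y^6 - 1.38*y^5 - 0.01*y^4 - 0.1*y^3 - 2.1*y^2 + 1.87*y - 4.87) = 1.93*y^6 + 1.29*y^5 - 3.76*y^4 - 2.03*y^3 + 4.15*y^2 + 2.21*y + 7.9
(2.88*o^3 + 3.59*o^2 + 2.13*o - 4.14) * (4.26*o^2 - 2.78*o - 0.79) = 12.2688*o^5 + 7.287*o^4 - 3.1816*o^3 - 26.3939*o^2 + 9.8265*o + 3.2706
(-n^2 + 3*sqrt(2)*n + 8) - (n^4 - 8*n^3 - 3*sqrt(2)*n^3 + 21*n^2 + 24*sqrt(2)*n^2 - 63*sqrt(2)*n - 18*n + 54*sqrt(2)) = -n^4 + 3*sqrt(2)*n^3 + 8*n^3 - 24*sqrt(2)*n^2 - 22*n^2 + 18*n + 66*sqrt(2)*n - 54*sqrt(2) + 8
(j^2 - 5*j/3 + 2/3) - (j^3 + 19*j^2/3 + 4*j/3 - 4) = -j^3 - 16*j^2/3 - 3*j + 14/3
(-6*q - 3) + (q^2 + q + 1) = q^2 - 5*q - 2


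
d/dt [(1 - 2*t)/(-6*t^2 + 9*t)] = (-4*t^2 + 4*t - 3)/(3*t^2*(4*t^2 - 12*t + 9))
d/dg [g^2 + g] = 2*g + 1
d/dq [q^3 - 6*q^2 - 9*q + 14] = 3*q^2 - 12*q - 9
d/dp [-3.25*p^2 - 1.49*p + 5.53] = -6.5*p - 1.49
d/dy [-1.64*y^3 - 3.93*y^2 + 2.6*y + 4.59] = -4.92*y^2 - 7.86*y + 2.6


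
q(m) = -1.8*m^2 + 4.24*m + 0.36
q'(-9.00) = 36.64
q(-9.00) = -183.60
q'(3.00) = -6.56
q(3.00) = -3.12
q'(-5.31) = 23.36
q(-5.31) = -72.91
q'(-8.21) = 33.80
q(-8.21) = -155.78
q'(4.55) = -12.14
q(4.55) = -17.61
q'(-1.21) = 8.60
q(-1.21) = -7.41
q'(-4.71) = 21.20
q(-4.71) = -59.54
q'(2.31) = -4.08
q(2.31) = 0.55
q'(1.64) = -1.66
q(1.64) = 2.47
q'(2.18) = -3.61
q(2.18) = 1.05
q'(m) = 4.24 - 3.6*m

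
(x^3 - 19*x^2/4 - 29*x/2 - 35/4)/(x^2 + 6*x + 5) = (4*x^2 - 23*x - 35)/(4*(x + 5))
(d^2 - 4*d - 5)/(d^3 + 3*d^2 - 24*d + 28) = (d^2 - 4*d - 5)/(d^3 + 3*d^2 - 24*d + 28)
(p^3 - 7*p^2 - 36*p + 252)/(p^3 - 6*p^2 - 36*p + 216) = (p - 7)/(p - 6)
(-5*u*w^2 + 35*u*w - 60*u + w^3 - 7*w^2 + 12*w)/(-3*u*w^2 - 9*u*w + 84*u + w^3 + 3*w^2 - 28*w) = (5*u*w - 15*u - w^2 + 3*w)/(3*u*w + 21*u - w^2 - 7*w)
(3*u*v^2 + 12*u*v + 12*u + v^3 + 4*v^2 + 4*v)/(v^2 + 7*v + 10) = (3*u*v + 6*u + v^2 + 2*v)/(v + 5)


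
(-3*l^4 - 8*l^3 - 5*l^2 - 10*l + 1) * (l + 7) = -3*l^5 - 29*l^4 - 61*l^3 - 45*l^2 - 69*l + 7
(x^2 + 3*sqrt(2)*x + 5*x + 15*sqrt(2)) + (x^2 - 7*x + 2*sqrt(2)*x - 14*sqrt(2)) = 2*x^2 - 2*x + 5*sqrt(2)*x + sqrt(2)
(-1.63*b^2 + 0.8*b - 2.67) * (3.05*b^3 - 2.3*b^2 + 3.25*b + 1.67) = -4.9715*b^5 + 6.189*b^4 - 15.281*b^3 + 6.0189*b^2 - 7.3415*b - 4.4589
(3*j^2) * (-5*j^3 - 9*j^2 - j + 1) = -15*j^5 - 27*j^4 - 3*j^3 + 3*j^2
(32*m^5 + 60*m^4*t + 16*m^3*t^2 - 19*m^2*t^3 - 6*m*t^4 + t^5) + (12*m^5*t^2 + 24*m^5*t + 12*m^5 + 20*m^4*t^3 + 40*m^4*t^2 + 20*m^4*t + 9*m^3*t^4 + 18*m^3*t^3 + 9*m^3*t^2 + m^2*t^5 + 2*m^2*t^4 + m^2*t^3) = 12*m^5*t^2 + 24*m^5*t + 44*m^5 + 20*m^4*t^3 + 40*m^4*t^2 + 80*m^4*t + 9*m^3*t^4 + 18*m^3*t^3 + 25*m^3*t^2 + m^2*t^5 + 2*m^2*t^4 - 18*m^2*t^3 - 6*m*t^4 + t^5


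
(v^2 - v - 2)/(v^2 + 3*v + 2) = (v - 2)/(v + 2)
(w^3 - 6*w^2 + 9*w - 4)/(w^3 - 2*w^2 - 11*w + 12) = (w - 1)/(w + 3)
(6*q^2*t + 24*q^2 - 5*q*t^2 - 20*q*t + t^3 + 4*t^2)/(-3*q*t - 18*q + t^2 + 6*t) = (-2*q*t - 8*q + t^2 + 4*t)/(t + 6)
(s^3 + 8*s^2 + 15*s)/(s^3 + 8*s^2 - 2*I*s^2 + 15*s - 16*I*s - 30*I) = s/(s - 2*I)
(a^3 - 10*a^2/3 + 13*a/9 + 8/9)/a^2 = a - 10/3 + 13/(9*a) + 8/(9*a^2)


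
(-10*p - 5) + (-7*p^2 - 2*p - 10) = -7*p^2 - 12*p - 15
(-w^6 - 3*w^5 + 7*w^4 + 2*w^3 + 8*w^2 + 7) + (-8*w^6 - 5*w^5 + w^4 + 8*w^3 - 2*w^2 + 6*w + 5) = -9*w^6 - 8*w^5 + 8*w^4 + 10*w^3 + 6*w^2 + 6*w + 12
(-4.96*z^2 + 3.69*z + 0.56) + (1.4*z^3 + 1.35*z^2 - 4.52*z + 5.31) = 1.4*z^3 - 3.61*z^2 - 0.83*z + 5.87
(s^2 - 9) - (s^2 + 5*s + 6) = -5*s - 15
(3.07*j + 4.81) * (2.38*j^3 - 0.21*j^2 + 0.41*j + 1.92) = 7.3066*j^4 + 10.8031*j^3 + 0.2486*j^2 + 7.8665*j + 9.2352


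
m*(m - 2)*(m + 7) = m^3 + 5*m^2 - 14*m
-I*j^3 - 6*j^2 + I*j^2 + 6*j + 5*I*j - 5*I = (j - 5*I)*(j - I)*(-I*j + I)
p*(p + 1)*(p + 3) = p^3 + 4*p^2 + 3*p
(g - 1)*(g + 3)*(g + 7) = g^3 + 9*g^2 + 11*g - 21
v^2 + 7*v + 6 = (v + 1)*(v + 6)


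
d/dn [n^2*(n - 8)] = n*(3*n - 16)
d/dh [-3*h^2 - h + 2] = -6*h - 1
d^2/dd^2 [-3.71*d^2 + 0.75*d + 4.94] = -7.42000000000000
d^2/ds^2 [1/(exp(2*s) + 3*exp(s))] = (-(exp(s) + 3)*(4*exp(s) + 3) + 2*(2*exp(s) + 3)^2)*exp(-s)/(exp(s) + 3)^3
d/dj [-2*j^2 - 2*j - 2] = -4*j - 2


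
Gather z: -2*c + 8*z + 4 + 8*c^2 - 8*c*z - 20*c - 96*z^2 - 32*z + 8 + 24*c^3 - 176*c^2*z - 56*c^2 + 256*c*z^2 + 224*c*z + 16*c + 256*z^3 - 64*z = 24*c^3 - 48*c^2 - 6*c + 256*z^3 + z^2*(256*c - 96) + z*(-176*c^2 + 216*c - 88) + 12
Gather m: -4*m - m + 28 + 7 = 35 - 5*m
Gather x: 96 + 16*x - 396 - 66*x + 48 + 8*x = -42*x - 252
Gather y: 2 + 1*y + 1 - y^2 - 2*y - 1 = -y^2 - y + 2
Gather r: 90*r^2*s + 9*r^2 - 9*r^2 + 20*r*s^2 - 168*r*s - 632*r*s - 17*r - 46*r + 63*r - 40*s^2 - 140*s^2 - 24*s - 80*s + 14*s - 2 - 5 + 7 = 90*r^2*s + r*(20*s^2 - 800*s) - 180*s^2 - 90*s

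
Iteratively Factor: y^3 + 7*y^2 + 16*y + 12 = (y + 2)*(y^2 + 5*y + 6) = (y + 2)^2*(y + 3)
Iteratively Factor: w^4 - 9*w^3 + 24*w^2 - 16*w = (w)*(w^3 - 9*w^2 + 24*w - 16) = w*(w - 4)*(w^2 - 5*w + 4) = w*(w - 4)^2*(w - 1)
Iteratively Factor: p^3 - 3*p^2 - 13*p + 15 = (p - 1)*(p^2 - 2*p - 15) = (p - 1)*(p + 3)*(p - 5)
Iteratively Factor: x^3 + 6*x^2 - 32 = (x - 2)*(x^2 + 8*x + 16) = (x - 2)*(x + 4)*(x + 4)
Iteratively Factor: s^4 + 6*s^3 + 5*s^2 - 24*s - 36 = (s - 2)*(s^3 + 8*s^2 + 21*s + 18) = (s - 2)*(s + 2)*(s^2 + 6*s + 9) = (s - 2)*(s + 2)*(s + 3)*(s + 3)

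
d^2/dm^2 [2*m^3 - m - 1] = 12*m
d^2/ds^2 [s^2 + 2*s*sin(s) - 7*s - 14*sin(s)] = -2*s*sin(s) + 14*sin(s) + 4*cos(s) + 2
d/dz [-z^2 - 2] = -2*z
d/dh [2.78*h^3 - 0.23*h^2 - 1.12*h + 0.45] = 8.34*h^2 - 0.46*h - 1.12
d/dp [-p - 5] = -1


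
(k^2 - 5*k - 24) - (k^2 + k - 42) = 18 - 6*k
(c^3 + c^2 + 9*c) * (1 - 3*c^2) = -3*c^5 - 3*c^4 - 26*c^3 + c^2 + 9*c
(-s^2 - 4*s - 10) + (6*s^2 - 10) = 5*s^2 - 4*s - 20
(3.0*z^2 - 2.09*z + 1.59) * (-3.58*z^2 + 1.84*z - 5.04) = -10.74*z^4 + 13.0022*z^3 - 24.6578*z^2 + 13.4592*z - 8.0136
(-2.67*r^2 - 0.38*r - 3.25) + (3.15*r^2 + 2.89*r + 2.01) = 0.48*r^2 + 2.51*r - 1.24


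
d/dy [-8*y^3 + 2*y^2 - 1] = 4*y*(1 - 6*y)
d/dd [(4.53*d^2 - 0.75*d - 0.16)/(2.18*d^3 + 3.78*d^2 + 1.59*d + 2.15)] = (-9.8754*d^4 + 3.27*d^3 + 11.0841*d^2 + 20.6886*d - 1.3581)/(4.7524*d^6 + 16.4808*d^5 + 21.2208*d^4 + 21.3944*d^3 + 18.7821*d^2 + 6.837*d + 4.6225)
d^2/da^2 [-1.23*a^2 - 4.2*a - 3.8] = -2.46000000000000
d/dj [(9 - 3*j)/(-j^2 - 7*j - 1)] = 3*(-j^2 + 6*j + 22)/(j^4 + 14*j^3 + 51*j^2 + 14*j + 1)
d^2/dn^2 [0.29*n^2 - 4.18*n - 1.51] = 0.580000000000000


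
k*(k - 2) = k^2 - 2*k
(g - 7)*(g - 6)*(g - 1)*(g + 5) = g^4 - 9*g^3 - 15*g^2 + 233*g - 210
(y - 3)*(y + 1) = y^2 - 2*y - 3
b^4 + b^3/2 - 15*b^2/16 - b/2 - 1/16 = (b - 1)*(b + 1/4)^2*(b + 1)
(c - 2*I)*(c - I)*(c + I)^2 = c^4 - I*c^3 + 3*c^2 - I*c + 2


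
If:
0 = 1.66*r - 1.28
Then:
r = 0.77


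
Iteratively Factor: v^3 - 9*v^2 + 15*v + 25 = (v + 1)*(v^2 - 10*v + 25) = (v - 5)*(v + 1)*(v - 5)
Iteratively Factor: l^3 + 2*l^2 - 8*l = (l + 4)*(l^2 - 2*l) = l*(l + 4)*(l - 2)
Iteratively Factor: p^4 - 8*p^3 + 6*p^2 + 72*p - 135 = (p - 3)*(p^3 - 5*p^2 - 9*p + 45) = (p - 3)*(p + 3)*(p^2 - 8*p + 15) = (p - 3)^2*(p + 3)*(p - 5)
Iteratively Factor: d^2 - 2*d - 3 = (d + 1)*(d - 3)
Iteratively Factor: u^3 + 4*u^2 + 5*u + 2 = (u + 1)*(u^2 + 3*u + 2) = (u + 1)*(u + 2)*(u + 1)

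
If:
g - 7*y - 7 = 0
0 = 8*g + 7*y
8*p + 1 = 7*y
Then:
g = 7/9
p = -65/72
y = -8/9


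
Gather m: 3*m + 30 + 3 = 3*m + 33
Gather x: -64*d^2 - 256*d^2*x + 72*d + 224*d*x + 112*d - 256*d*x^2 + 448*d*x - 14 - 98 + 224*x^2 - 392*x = -64*d^2 + 184*d + x^2*(224 - 256*d) + x*(-256*d^2 + 672*d - 392) - 112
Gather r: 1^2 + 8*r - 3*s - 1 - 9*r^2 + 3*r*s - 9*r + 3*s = -9*r^2 + r*(3*s - 1)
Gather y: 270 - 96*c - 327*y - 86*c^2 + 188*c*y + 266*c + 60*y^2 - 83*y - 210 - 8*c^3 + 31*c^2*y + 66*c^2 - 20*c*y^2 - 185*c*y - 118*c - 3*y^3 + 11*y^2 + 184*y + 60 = -8*c^3 - 20*c^2 + 52*c - 3*y^3 + y^2*(71 - 20*c) + y*(31*c^2 + 3*c - 226) + 120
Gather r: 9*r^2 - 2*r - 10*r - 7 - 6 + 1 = 9*r^2 - 12*r - 12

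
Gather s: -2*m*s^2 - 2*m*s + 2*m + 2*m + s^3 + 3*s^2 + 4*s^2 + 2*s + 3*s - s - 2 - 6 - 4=4*m + s^3 + s^2*(7 - 2*m) + s*(4 - 2*m) - 12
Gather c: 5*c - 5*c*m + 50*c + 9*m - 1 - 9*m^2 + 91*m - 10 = c*(55 - 5*m) - 9*m^2 + 100*m - 11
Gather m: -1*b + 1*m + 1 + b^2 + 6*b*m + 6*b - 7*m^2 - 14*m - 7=b^2 + 5*b - 7*m^2 + m*(6*b - 13) - 6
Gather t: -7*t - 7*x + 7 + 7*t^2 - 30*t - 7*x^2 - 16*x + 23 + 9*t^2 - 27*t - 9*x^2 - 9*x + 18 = 16*t^2 - 64*t - 16*x^2 - 32*x + 48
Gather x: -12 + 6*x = 6*x - 12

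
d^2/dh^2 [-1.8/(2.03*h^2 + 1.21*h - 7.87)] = (14.83524*h^2 + 8.84268*h - 1.8*(4.06*h + 1.21)*(8.12*h + 2.42) - 57.51396)/(2.03*h^2 + 1.21*h - 7.87)^3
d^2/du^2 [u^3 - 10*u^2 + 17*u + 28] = 6*u - 20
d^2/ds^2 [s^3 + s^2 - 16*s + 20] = 6*s + 2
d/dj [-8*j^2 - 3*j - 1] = -16*j - 3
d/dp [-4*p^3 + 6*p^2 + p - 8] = -12*p^2 + 12*p + 1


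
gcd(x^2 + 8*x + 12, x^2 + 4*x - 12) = x + 6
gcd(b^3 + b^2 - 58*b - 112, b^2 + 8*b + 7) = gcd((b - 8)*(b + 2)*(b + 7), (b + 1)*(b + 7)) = b + 7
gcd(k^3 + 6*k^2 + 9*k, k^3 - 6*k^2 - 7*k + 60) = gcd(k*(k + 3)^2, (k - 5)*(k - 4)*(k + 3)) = k + 3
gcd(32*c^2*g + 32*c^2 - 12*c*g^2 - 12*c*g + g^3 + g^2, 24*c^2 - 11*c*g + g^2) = 8*c - g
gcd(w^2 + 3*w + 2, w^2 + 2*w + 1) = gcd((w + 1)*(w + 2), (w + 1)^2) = w + 1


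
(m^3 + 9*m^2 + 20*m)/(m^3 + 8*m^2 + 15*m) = (m + 4)/(m + 3)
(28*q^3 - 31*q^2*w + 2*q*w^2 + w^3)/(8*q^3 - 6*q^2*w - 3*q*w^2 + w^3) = (7*q + w)/(2*q + w)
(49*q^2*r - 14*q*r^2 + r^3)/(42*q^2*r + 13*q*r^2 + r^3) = (49*q^2 - 14*q*r + r^2)/(42*q^2 + 13*q*r + r^2)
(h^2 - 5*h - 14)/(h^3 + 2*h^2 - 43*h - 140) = (h + 2)/(h^2 + 9*h + 20)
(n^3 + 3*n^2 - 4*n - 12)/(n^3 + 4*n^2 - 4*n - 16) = (n + 3)/(n + 4)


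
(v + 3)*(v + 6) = v^2 + 9*v + 18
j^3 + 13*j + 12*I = (j - 4*I)*(j + I)*(j + 3*I)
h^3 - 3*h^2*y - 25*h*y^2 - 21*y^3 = (h - 7*y)*(h + y)*(h + 3*y)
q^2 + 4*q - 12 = (q - 2)*(q + 6)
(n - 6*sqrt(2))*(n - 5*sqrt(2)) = n^2 - 11*sqrt(2)*n + 60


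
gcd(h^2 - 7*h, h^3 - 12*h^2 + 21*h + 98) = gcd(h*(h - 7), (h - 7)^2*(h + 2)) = h - 7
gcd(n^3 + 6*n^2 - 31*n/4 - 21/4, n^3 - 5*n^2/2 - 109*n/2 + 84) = n^2 + 11*n/2 - 21/2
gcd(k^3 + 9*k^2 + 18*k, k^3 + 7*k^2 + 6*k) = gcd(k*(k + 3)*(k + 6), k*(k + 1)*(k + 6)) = k^2 + 6*k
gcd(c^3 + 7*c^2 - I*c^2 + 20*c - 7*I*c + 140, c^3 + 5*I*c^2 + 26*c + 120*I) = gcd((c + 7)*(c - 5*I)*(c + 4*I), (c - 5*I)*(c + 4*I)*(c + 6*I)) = c^2 - I*c + 20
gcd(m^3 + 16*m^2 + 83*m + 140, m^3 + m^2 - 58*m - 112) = m + 7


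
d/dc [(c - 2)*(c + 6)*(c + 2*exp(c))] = 2*c^2*exp(c) + 3*c^2 + 12*c*exp(c) + 8*c - 16*exp(c) - 12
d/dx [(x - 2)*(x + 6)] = 2*x + 4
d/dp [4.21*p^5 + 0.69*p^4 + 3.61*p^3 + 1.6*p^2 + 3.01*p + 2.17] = 21.05*p^4 + 2.76*p^3 + 10.83*p^2 + 3.2*p + 3.01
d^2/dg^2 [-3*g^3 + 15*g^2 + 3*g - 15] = 30 - 18*g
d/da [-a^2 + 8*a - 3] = 8 - 2*a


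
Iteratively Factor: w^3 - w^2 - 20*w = (w - 5)*(w^2 + 4*w) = (w - 5)*(w + 4)*(w)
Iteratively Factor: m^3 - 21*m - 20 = (m + 4)*(m^2 - 4*m - 5) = (m + 1)*(m + 4)*(m - 5)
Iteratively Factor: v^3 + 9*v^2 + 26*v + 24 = (v + 2)*(v^2 + 7*v + 12) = (v + 2)*(v + 3)*(v + 4)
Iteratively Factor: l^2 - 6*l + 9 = (l - 3)*(l - 3)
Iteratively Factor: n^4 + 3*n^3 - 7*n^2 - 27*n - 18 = (n + 2)*(n^3 + n^2 - 9*n - 9) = (n + 2)*(n + 3)*(n^2 - 2*n - 3) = (n + 1)*(n + 2)*(n + 3)*(n - 3)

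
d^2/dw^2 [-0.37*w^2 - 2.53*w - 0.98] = -0.740000000000000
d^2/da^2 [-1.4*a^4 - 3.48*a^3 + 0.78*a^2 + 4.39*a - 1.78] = -16.8*a^2 - 20.88*a + 1.56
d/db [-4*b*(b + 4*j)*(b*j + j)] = 4*j*(-3*b^2 - 8*b*j - 2*b - 4*j)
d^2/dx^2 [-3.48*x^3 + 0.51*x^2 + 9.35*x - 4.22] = 1.02 - 20.88*x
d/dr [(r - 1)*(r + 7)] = 2*r + 6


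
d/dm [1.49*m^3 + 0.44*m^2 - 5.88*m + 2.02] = 4.47*m^2 + 0.88*m - 5.88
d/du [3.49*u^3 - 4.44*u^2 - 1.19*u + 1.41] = 10.47*u^2 - 8.88*u - 1.19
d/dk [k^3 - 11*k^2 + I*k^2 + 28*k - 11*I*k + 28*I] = 3*k^2 + 2*k*(-11 + I) + 28 - 11*I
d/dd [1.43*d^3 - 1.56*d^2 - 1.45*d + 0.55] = 4.29*d^2 - 3.12*d - 1.45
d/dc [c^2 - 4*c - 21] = 2*c - 4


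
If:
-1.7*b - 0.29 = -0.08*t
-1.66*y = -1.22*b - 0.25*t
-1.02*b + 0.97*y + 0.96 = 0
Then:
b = -0.53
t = -7.69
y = -1.55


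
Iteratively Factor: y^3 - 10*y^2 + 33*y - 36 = (y - 4)*(y^2 - 6*y + 9) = (y - 4)*(y - 3)*(y - 3)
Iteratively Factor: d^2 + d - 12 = (d + 4)*(d - 3)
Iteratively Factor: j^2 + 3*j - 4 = (j - 1)*(j + 4)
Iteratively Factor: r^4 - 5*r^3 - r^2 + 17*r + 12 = (r + 1)*(r^3 - 6*r^2 + 5*r + 12) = (r + 1)^2*(r^2 - 7*r + 12) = (r - 3)*(r + 1)^2*(r - 4)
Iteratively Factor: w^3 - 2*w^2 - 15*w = (w)*(w^2 - 2*w - 15) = w*(w - 5)*(w + 3)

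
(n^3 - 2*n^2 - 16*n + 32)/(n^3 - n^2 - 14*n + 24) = (n - 4)/(n - 3)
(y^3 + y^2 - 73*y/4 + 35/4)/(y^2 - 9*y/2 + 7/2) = (2*y^2 + 9*y - 5)/(2*(y - 1))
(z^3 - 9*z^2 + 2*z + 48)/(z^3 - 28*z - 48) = (z^2 - 11*z + 24)/(z^2 - 2*z - 24)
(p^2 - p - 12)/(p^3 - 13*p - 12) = 1/(p + 1)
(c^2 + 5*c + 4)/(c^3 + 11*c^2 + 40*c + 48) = (c + 1)/(c^2 + 7*c + 12)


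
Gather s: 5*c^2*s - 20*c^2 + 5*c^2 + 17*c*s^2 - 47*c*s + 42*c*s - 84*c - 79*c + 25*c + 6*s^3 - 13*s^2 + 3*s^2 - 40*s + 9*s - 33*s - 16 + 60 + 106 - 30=-15*c^2 - 138*c + 6*s^3 + s^2*(17*c - 10) + s*(5*c^2 - 5*c - 64) + 120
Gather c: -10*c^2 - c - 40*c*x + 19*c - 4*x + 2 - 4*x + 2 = -10*c^2 + c*(18 - 40*x) - 8*x + 4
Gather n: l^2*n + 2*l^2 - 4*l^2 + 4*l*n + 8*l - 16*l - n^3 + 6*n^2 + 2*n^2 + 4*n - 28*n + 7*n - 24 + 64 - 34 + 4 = -2*l^2 - 8*l - n^3 + 8*n^2 + n*(l^2 + 4*l - 17) + 10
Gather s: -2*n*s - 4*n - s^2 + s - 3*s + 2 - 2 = -4*n - s^2 + s*(-2*n - 2)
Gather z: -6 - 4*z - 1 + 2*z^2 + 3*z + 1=2*z^2 - z - 6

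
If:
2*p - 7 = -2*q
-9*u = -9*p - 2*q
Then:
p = 9*u/7 - 1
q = 9/2 - 9*u/7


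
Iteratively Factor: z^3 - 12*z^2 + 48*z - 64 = (z - 4)*(z^2 - 8*z + 16) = (z - 4)^2*(z - 4)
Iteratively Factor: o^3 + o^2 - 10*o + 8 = (o - 1)*(o^2 + 2*o - 8) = (o - 2)*(o - 1)*(o + 4)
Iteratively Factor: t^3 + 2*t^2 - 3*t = (t + 3)*(t^2 - t) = (t - 1)*(t + 3)*(t)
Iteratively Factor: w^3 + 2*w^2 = (w)*(w^2 + 2*w) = w^2*(w + 2)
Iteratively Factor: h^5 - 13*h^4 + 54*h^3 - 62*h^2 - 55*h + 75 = (h - 5)*(h^4 - 8*h^3 + 14*h^2 + 8*h - 15) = (h - 5)*(h + 1)*(h^3 - 9*h^2 + 23*h - 15) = (h - 5)^2*(h + 1)*(h^2 - 4*h + 3) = (h - 5)^2*(h - 3)*(h + 1)*(h - 1)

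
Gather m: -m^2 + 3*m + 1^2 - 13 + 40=-m^2 + 3*m + 28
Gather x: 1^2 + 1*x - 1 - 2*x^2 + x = -2*x^2 + 2*x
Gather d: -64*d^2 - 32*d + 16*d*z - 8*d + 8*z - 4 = -64*d^2 + d*(16*z - 40) + 8*z - 4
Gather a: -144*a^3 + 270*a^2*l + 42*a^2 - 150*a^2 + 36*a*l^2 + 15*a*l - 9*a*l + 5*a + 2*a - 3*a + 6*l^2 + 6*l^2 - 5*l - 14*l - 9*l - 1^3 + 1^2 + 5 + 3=-144*a^3 + a^2*(270*l - 108) + a*(36*l^2 + 6*l + 4) + 12*l^2 - 28*l + 8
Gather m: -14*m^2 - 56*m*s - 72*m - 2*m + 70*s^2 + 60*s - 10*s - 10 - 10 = -14*m^2 + m*(-56*s - 74) + 70*s^2 + 50*s - 20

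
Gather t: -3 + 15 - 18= -6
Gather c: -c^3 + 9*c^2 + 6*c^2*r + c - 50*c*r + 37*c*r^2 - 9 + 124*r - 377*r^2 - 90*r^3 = -c^3 + c^2*(6*r + 9) + c*(37*r^2 - 50*r + 1) - 90*r^3 - 377*r^2 + 124*r - 9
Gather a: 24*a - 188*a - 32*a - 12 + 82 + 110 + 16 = 196 - 196*a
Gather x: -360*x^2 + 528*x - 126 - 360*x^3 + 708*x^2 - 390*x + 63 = -360*x^3 + 348*x^2 + 138*x - 63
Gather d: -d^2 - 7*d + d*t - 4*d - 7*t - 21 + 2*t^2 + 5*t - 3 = -d^2 + d*(t - 11) + 2*t^2 - 2*t - 24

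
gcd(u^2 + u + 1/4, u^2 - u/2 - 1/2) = u + 1/2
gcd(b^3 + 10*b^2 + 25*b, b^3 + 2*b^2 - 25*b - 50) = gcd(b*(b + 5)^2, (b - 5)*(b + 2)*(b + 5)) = b + 5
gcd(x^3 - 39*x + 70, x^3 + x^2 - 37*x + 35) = x^2 + 2*x - 35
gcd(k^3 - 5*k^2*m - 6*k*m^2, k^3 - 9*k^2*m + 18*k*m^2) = k^2 - 6*k*m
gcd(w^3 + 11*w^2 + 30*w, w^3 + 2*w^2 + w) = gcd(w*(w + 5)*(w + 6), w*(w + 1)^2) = w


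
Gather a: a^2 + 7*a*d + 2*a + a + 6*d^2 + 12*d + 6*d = a^2 + a*(7*d + 3) + 6*d^2 + 18*d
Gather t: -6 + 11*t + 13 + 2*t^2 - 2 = 2*t^2 + 11*t + 5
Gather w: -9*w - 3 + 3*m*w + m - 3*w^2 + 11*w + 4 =m - 3*w^2 + w*(3*m + 2) + 1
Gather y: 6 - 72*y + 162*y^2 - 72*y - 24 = 162*y^2 - 144*y - 18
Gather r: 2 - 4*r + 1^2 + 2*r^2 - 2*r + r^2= 3*r^2 - 6*r + 3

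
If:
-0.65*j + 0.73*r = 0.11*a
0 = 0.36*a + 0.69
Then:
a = -1.92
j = 1.12307692307692*r + 0.324358974358974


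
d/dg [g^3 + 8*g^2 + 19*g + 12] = 3*g^2 + 16*g + 19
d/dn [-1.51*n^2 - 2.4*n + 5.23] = -3.02*n - 2.4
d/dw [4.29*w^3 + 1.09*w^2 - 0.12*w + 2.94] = 12.87*w^2 + 2.18*w - 0.12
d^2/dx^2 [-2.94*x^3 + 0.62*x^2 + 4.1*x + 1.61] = 1.24 - 17.64*x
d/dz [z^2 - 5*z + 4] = 2*z - 5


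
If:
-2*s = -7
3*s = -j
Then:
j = -21/2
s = 7/2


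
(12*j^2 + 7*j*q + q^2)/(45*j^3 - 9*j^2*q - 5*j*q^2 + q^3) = (4*j + q)/(15*j^2 - 8*j*q + q^2)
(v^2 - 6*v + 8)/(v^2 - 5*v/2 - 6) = 2*(v - 2)/(2*v + 3)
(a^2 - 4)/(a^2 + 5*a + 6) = (a - 2)/(a + 3)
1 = 1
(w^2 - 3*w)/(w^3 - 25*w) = (w - 3)/(w^2 - 25)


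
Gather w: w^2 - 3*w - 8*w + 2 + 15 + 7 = w^2 - 11*w + 24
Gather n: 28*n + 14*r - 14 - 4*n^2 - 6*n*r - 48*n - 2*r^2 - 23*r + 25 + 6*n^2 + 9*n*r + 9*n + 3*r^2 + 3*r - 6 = 2*n^2 + n*(3*r - 11) + r^2 - 6*r + 5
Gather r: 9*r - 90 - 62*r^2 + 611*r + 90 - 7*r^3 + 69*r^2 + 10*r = -7*r^3 + 7*r^2 + 630*r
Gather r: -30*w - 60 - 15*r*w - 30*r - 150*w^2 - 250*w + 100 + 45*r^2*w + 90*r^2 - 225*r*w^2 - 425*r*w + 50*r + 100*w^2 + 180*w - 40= r^2*(45*w + 90) + r*(-225*w^2 - 440*w + 20) - 50*w^2 - 100*w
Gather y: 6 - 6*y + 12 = 18 - 6*y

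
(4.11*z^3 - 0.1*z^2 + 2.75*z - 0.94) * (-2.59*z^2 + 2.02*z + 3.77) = -10.6449*z^5 + 8.5612*z^4 + 8.1702*z^3 + 7.6126*z^2 + 8.4687*z - 3.5438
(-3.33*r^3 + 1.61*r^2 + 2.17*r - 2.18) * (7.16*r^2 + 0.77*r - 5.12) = -23.8428*r^5 + 8.9635*r^4 + 33.8265*r^3 - 22.1811*r^2 - 12.789*r + 11.1616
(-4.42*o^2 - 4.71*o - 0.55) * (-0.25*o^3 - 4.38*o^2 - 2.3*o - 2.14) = 1.105*o^5 + 20.5371*o^4 + 30.9333*o^3 + 22.7008*o^2 + 11.3444*o + 1.177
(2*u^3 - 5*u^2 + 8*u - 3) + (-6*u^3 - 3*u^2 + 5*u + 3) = -4*u^3 - 8*u^2 + 13*u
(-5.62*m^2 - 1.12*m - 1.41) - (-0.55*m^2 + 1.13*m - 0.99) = -5.07*m^2 - 2.25*m - 0.42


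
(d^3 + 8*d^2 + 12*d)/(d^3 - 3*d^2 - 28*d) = (d^2 + 8*d + 12)/(d^2 - 3*d - 28)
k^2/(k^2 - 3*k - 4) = k^2/(k^2 - 3*k - 4)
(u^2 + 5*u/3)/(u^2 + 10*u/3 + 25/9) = 3*u/(3*u + 5)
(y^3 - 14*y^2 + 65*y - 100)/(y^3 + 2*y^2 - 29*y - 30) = (y^2 - 9*y + 20)/(y^2 + 7*y + 6)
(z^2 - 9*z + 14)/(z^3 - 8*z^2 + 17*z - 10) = (z - 7)/(z^2 - 6*z + 5)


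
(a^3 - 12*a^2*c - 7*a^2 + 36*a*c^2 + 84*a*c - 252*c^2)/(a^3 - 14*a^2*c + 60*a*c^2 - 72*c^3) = (a - 7)/(a - 2*c)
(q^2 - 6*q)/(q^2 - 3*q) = (q - 6)/(q - 3)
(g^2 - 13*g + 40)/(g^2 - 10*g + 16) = (g - 5)/(g - 2)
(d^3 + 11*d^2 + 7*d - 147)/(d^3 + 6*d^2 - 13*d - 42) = (d + 7)/(d + 2)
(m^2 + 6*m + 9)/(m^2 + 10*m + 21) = (m + 3)/(m + 7)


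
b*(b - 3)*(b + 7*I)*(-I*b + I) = -I*b^4 + 7*b^3 + 4*I*b^3 - 28*b^2 - 3*I*b^2 + 21*b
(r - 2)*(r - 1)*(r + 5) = r^3 + 2*r^2 - 13*r + 10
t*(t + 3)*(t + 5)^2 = t^4 + 13*t^3 + 55*t^2 + 75*t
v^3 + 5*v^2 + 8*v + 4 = (v + 1)*(v + 2)^2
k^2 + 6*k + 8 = (k + 2)*(k + 4)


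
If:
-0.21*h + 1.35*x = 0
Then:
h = 6.42857142857143*x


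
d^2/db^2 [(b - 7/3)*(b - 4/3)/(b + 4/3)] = 528/(27*b^3 + 108*b^2 + 144*b + 64)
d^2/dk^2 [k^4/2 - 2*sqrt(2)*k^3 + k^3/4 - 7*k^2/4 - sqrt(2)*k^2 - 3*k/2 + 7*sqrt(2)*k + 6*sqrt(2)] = 6*k^2 - 12*sqrt(2)*k + 3*k/2 - 7/2 - 2*sqrt(2)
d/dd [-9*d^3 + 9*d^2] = 9*d*(2 - 3*d)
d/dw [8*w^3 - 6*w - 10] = 24*w^2 - 6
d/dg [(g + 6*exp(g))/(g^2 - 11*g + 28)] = (-(g + 6*exp(g))*(2*g - 11) + (6*exp(g) + 1)*(g^2 - 11*g + 28))/(g^2 - 11*g + 28)^2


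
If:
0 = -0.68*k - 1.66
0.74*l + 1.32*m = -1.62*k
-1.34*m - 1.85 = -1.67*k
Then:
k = -2.44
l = 13.23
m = -4.42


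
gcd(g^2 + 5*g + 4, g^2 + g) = g + 1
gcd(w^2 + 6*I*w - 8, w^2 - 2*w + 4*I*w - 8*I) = w + 4*I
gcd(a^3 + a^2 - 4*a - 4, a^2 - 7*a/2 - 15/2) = 1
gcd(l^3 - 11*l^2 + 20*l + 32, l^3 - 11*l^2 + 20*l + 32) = l^3 - 11*l^2 + 20*l + 32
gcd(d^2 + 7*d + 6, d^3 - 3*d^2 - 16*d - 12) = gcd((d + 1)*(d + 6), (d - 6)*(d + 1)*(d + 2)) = d + 1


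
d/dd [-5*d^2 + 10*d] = 10 - 10*d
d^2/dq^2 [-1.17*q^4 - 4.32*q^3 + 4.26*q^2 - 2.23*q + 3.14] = -14.04*q^2 - 25.92*q + 8.52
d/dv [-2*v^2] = -4*v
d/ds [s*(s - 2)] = 2*s - 2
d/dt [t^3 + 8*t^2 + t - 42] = 3*t^2 + 16*t + 1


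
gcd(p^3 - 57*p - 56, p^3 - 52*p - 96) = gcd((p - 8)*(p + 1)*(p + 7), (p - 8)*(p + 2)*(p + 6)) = p - 8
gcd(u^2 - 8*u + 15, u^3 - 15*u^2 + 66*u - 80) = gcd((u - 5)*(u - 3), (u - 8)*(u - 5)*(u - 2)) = u - 5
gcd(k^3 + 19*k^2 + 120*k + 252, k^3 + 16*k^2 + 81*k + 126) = k^2 + 13*k + 42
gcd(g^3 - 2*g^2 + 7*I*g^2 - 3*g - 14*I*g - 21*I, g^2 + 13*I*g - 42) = g + 7*I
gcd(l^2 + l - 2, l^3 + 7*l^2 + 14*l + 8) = l + 2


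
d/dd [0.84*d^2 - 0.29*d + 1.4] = 1.68*d - 0.29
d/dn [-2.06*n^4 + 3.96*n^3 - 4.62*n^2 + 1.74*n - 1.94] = -8.24*n^3 + 11.88*n^2 - 9.24*n + 1.74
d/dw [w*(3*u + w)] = 3*u + 2*w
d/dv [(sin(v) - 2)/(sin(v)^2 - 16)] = (4*sin(v) + cos(v)^2 - 17)*cos(v)/(sin(v)^2 - 16)^2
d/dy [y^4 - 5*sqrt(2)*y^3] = y^2*(4*y - 15*sqrt(2))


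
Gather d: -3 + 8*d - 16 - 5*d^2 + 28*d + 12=-5*d^2 + 36*d - 7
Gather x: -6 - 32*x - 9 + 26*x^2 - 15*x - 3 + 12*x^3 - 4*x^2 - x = 12*x^3 + 22*x^2 - 48*x - 18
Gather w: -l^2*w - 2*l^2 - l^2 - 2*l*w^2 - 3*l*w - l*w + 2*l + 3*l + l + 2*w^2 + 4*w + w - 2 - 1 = -3*l^2 + 6*l + w^2*(2 - 2*l) + w*(-l^2 - 4*l + 5) - 3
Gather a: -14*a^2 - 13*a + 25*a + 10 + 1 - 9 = -14*a^2 + 12*a + 2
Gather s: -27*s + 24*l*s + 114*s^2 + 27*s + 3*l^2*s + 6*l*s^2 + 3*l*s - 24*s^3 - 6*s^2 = -24*s^3 + s^2*(6*l + 108) + s*(3*l^2 + 27*l)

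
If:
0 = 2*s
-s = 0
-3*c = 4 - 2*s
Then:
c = -4/3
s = 0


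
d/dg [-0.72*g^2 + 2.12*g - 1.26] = 2.12 - 1.44*g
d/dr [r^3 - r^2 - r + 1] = 3*r^2 - 2*r - 1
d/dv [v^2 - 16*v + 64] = 2*v - 16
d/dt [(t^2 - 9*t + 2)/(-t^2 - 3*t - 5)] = 3*(-4*t^2 - 2*t + 17)/(t^4 + 6*t^3 + 19*t^2 + 30*t + 25)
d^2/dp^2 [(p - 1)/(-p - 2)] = 6/(p + 2)^3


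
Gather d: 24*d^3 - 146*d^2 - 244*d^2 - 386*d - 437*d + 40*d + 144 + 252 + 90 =24*d^3 - 390*d^2 - 783*d + 486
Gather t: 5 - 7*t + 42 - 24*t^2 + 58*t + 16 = -24*t^2 + 51*t + 63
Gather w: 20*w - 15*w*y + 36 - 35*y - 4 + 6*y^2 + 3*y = w*(20 - 15*y) + 6*y^2 - 32*y + 32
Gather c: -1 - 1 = -2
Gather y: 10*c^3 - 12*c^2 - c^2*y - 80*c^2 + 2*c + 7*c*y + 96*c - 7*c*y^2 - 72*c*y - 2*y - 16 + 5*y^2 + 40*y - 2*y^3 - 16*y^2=10*c^3 - 92*c^2 + 98*c - 2*y^3 + y^2*(-7*c - 11) + y*(-c^2 - 65*c + 38) - 16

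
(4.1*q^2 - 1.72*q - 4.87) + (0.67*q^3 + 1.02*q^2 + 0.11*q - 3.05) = 0.67*q^3 + 5.12*q^2 - 1.61*q - 7.92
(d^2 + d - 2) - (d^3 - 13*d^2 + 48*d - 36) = -d^3 + 14*d^2 - 47*d + 34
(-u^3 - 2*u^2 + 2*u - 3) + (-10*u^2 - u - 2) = -u^3 - 12*u^2 + u - 5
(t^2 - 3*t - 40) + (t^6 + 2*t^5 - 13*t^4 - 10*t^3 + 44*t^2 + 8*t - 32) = t^6 + 2*t^5 - 13*t^4 - 10*t^3 + 45*t^2 + 5*t - 72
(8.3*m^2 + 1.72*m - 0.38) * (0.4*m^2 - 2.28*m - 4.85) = 3.32*m^4 - 18.236*m^3 - 44.3286*m^2 - 7.4756*m + 1.843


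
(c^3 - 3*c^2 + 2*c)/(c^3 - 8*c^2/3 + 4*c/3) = 3*(c - 1)/(3*c - 2)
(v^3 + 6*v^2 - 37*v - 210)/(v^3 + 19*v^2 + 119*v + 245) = (v - 6)/(v + 7)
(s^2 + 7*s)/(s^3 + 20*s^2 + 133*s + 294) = s/(s^2 + 13*s + 42)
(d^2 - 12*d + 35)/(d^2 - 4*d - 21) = (d - 5)/(d + 3)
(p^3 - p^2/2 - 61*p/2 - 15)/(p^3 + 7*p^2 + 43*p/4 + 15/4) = 2*(p - 6)/(2*p + 3)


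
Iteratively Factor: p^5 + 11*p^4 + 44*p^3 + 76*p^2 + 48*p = (p + 4)*(p^4 + 7*p^3 + 16*p^2 + 12*p) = (p + 2)*(p + 4)*(p^3 + 5*p^2 + 6*p) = (p + 2)*(p + 3)*(p + 4)*(p^2 + 2*p) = p*(p + 2)*(p + 3)*(p + 4)*(p + 2)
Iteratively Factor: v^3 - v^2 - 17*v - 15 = (v + 3)*(v^2 - 4*v - 5) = (v - 5)*(v + 3)*(v + 1)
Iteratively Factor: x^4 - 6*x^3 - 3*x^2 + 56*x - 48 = (x + 3)*(x^3 - 9*x^2 + 24*x - 16) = (x - 4)*(x + 3)*(x^2 - 5*x + 4) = (x - 4)*(x - 1)*(x + 3)*(x - 4)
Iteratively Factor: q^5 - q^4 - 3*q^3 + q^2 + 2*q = (q)*(q^4 - q^3 - 3*q^2 + q + 2) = q*(q + 1)*(q^3 - 2*q^2 - q + 2) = q*(q - 1)*(q + 1)*(q^2 - q - 2) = q*(q - 1)*(q + 1)^2*(q - 2)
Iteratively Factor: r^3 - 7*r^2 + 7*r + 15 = (r - 3)*(r^2 - 4*r - 5) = (r - 5)*(r - 3)*(r + 1)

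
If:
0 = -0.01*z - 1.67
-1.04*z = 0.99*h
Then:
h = 175.43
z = -167.00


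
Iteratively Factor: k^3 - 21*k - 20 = (k + 4)*(k^2 - 4*k - 5) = (k - 5)*(k + 4)*(k + 1)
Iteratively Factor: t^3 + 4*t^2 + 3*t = (t)*(t^2 + 4*t + 3) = t*(t + 3)*(t + 1)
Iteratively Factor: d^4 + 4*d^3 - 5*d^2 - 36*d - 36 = (d + 3)*(d^3 + d^2 - 8*d - 12) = (d + 2)*(d + 3)*(d^2 - d - 6) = (d + 2)^2*(d + 3)*(d - 3)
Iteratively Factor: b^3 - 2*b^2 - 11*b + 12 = (b - 4)*(b^2 + 2*b - 3) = (b - 4)*(b - 1)*(b + 3)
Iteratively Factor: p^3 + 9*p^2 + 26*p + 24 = (p + 4)*(p^2 + 5*p + 6) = (p + 2)*(p + 4)*(p + 3)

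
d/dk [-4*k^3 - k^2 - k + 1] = -12*k^2 - 2*k - 1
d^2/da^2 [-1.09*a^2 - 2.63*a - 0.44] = -2.18000000000000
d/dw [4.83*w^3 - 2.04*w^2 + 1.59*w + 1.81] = 14.49*w^2 - 4.08*w + 1.59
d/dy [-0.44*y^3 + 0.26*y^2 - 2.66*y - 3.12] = -1.32*y^2 + 0.52*y - 2.66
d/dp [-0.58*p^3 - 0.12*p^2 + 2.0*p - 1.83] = -1.74*p^2 - 0.24*p + 2.0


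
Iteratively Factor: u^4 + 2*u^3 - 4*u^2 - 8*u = (u)*(u^3 + 2*u^2 - 4*u - 8) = u*(u + 2)*(u^2 - 4) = u*(u - 2)*(u + 2)*(u + 2)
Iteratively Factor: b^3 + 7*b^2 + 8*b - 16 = (b - 1)*(b^2 + 8*b + 16) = (b - 1)*(b + 4)*(b + 4)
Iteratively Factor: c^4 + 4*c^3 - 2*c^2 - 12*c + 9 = (c + 3)*(c^3 + c^2 - 5*c + 3) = (c - 1)*(c + 3)*(c^2 + 2*c - 3) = (c - 1)*(c + 3)^2*(c - 1)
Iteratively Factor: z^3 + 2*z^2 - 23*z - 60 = (z - 5)*(z^2 + 7*z + 12) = (z - 5)*(z + 3)*(z + 4)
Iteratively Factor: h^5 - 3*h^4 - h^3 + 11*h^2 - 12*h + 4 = (h - 1)*(h^4 - 2*h^3 - 3*h^2 + 8*h - 4) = (h - 1)^2*(h^3 - h^2 - 4*h + 4) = (h - 1)^2*(h + 2)*(h^2 - 3*h + 2) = (h - 1)^3*(h + 2)*(h - 2)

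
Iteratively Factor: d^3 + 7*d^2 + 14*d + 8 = (d + 4)*(d^2 + 3*d + 2) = (d + 2)*(d + 4)*(d + 1)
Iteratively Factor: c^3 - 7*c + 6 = (c - 2)*(c^2 + 2*c - 3) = (c - 2)*(c - 1)*(c + 3)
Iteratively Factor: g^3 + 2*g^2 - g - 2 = (g - 1)*(g^2 + 3*g + 2) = (g - 1)*(g + 2)*(g + 1)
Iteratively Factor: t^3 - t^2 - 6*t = (t - 3)*(t^2 + 2*t) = t*(t - 3)*(t + 2)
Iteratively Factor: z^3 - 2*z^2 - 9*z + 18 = (z - 3)*(z^2 + z - 6) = (z - 3)*(z + 3)*(z - 2)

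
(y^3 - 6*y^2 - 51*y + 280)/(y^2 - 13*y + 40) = y + 7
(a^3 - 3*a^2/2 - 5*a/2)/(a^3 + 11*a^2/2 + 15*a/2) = (2*a^2 - 3*a - 5)/(2*a^2 + 11*a + 15)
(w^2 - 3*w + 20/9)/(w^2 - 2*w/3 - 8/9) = (3*w - 5)/(3*w + 2)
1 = 1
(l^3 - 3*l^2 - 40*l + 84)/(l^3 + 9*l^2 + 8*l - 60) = (l - 7)/(l + 5)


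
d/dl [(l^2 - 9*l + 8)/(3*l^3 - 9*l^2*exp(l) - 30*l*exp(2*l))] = (l*(9 - 2*l)*(-l^2 + 3*l*exp(l) + 10*exp(2*l)) + (l^2 - 9*l + 8)*(3*l^2*exp(l) - 3*l^2 + 20*l*exp(2*l) + 6*l*exp(l) + 10*exp(2*l)))/(3*l^2*(-l^2 + 3*l*exp(l) + 10*exp(2*l))^2)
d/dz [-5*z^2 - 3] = -10*z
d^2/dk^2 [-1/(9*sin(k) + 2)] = 9*(9*sin(k)^2 - 2*sin(k) - 18)/(9*sin(k) + 2)^3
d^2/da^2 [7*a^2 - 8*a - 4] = 14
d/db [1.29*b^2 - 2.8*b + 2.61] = 2.58*b - 2.8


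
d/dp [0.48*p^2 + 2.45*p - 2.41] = 0.96*p + 2.45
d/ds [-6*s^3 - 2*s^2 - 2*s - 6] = -18*s^2 - 4*s - 2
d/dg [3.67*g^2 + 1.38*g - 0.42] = 7.34*g + 1.38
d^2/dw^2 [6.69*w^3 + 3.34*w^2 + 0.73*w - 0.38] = 40.14*w + 6.68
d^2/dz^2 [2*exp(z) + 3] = 2*exp(z)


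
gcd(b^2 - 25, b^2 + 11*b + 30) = b + 5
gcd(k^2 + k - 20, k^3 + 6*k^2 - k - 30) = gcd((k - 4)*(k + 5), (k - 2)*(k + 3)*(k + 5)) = k + 5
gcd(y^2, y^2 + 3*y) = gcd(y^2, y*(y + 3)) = y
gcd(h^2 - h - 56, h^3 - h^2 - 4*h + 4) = 1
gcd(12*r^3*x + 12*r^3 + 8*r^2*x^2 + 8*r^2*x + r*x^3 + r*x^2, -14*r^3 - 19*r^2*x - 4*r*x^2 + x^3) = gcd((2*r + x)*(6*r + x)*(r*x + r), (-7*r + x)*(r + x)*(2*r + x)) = 2*r + x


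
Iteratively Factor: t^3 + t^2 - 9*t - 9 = (t - 3)*(t^2 + 4*t + 3) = (t - 3)*(t + 3)*(t + 1)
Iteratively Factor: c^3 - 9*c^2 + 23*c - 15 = (c - 1)*(c^2 - 8*c + 15) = (c - 3)*(c - 1)*(c - 5)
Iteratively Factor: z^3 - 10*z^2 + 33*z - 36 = (z - 4)*(z^2 - 6*z + 9) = (z - 4)*(z - 3)*(z - 3)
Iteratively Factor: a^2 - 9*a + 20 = (a - 4)*(a - 5)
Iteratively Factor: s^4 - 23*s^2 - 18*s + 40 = (s + 2)*(s^3 - 2*s^2 - 19*s + 20) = (s - 5)*(s + 2)*(s^2 + 3*s - 4) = (s - 5)*(s + 2)*(s + 4)*(s - 1)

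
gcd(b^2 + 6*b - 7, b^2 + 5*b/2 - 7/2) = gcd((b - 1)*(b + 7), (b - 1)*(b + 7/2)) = b - 1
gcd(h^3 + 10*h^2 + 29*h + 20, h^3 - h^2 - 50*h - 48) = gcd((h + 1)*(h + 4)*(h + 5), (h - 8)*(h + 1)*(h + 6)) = h + 1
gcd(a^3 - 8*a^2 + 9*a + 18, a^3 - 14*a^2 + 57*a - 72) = a - 3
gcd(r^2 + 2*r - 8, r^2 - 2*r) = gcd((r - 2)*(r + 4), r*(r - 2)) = r - 2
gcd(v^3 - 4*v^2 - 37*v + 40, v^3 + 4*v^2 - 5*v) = v^2 + 4*v - 5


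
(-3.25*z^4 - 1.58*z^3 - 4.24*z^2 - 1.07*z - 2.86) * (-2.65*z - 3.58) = 8.6125*z^5 + 15.822*z^4 + 16.8924*z^3 + 18.0147*z^2 + 11.4096*z + 10.2388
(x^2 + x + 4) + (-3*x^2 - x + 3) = 7 - 2*x^2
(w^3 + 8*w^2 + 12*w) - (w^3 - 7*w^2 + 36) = 15*w^2 + 12*w - 36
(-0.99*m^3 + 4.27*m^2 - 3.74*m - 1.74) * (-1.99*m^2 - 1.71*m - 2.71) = 1.9701*m^5 - 6.8044*m^4 + 2.8238*m^3 - 1.7137*m^2 + 13.1108*m + 4.7154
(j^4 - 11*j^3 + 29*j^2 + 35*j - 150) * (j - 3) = j^5 - 14*j^4 + 62*j^3 - 52*j^2 - 255*j + 450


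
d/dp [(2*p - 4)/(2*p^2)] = (4 - p)/p^3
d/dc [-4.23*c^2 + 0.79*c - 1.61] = 0.79 - 8.46*c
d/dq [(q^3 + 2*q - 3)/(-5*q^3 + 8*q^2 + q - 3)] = (8*q^4 + 22*q^3 - 70*q^2 + 48*q - 3)/(25*q^6 - 80*q^5 + 54*q^4 + 46*q^3 - 47*q^2 - 6*q + 9)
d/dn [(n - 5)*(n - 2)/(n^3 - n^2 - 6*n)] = (-n^4 + 14*n^3 - 43*n^2 + 20*n + 60)/(n^2*(n^4 - 2*n^3 - 11*n^2 + 12*n + 36))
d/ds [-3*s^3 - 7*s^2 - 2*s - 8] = -9*s^2 - 14*s - 2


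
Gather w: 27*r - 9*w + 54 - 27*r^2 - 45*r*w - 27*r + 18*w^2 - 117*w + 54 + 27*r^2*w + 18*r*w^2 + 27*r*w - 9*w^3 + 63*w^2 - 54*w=-27*r^2 - 9*w^3 + w^2*(18*r + 81) + w*(27*r^2 - 18*r - 180) + 108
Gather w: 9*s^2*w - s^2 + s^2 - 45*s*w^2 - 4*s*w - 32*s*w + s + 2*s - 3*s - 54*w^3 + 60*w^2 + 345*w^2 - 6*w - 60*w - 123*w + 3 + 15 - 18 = -54*w^3 + w^2*(405 - 45*s) + w*(9*s^2 - 36*s - 189)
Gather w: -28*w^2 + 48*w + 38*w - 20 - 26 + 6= -28*w^2 + 86*w - 40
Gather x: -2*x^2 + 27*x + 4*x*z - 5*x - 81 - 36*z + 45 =-2*x^2 + x*(4*z + 22) - 36*z - 36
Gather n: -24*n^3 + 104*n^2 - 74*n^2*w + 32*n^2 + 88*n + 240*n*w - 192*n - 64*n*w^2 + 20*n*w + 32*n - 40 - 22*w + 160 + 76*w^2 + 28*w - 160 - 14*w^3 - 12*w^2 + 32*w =-24*n^3 + n^2*(136 - 74*w) + n*(-64*w^2 + 260*w - 72) - 14*w^3 + 64*w^2 + 38*w - 40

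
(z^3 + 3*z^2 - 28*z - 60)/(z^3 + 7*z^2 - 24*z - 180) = (z + 2)/(z + 6)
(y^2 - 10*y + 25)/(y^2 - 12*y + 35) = (y - 5)/(y - 7)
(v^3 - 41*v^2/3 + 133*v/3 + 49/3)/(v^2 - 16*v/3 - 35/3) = (3*v^2 - 20*v - 7)/(3*v + 5)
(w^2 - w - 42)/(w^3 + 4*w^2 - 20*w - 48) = (w - 7)/(w^2 - 2*w - 8)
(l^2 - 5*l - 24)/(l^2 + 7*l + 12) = (l - 8)/(l + 4)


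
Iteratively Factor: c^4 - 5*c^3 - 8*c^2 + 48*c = (c)*(c^3 - 5*c^2 - 8*c + 48) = c*(c + 3)*(c^2 - 8*c + 16) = c*(c - 4)*(c + 3)*(c - 4)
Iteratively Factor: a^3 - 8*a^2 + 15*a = (a - 5)*(a^2 - 3*a) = a*(a - 5)*(a - 3)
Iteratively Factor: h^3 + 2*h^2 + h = (h)*(h^2 + 2*h + 1) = h*(h + 1)*(h + 1)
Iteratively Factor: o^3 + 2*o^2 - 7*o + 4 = (o + 4)*(o^2 - 2*o + 1) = (o - 1)*(o + 4)*(o - 1)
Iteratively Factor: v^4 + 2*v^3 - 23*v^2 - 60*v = (v + 4)*(v^3 - 2*v^2 - 15*v) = (v + 3)*(v + 4)*(v^2 - 5*v) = v*(v + 3)*(v + 4)*(v - 5)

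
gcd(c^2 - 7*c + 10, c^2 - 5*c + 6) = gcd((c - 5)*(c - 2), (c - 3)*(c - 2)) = c - 2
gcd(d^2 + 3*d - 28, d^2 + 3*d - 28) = d^2 + 3*d - 28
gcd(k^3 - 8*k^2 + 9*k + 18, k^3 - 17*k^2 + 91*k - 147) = k - 3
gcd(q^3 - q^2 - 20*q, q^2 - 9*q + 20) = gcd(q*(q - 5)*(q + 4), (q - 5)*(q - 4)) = q - 5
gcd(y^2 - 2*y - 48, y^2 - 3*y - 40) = y - 8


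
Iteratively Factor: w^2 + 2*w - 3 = (w - 1)*(w + 3)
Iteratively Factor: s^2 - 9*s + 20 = (s - 4)*(s - 5)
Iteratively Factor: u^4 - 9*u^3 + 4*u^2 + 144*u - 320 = (u - 4)*(u^3 - 5*u^2 - 16*u + 80) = (u - 4)^2*(u^2 - u - 20) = (u - 4)^2*(u + 4)*(u - 5)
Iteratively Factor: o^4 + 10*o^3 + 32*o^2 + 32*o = (o + 4)*(o^3 + 6*o^2 + 8*o) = (o + 2)*(o + 4)*(o^2 + 4*o) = o*(o + 2)*(o + 4)*(o + 4)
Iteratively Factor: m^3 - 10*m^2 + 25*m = (m - 5)*(m^2 - 5*m) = (m - 5)^2*(m)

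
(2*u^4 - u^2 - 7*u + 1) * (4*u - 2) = 8*u^5 - 4*u^4 - 4*u^3 - 26*u^2 + 18*u - 2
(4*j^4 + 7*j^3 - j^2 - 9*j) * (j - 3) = 4*j^5 - 5*j^4 - 22*j^3 - 6*j^2 + 27*j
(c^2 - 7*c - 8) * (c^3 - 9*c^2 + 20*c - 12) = c^5 - 16*c^4 + 75*c^3 - 80*c^2 - 76*c + 96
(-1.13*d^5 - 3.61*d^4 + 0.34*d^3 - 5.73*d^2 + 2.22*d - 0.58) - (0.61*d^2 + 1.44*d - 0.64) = -1.13*d^5 - 3.61*d^4 + 0.34*d^3 - 6.34*d^2 + 0.78*d + 0.0600000000000001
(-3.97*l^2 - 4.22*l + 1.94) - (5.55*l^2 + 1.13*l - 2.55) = -9.52*l^2 - 5.35*l + 4.49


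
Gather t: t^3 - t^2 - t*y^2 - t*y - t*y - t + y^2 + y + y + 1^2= t^3 - t^2 + t*(-y^2 - 2*y - 1) + y^2 + 2*y + 1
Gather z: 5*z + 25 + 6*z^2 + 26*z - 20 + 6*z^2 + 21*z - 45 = 12*z^2 + 52*z - 40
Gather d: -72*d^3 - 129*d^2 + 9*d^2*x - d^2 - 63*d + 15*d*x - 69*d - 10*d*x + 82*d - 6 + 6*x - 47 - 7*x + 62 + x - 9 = -72*d^3 + d^2*(9*x - 130) + d*(5*x - 50)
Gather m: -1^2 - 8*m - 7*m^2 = -7*m^2 - 8*m - 1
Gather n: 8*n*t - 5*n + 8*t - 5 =n*(8*t - 5) + 8*t - 5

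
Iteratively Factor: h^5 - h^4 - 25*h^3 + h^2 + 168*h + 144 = (h - 4)*(h^4 + 3*h^3 - 13*h^2 - 51*h - 36) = (h - 4)^2*(h^3 + 7*h^2 + 15*h + 9) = (h - 4)^2*(h + 3)*(h^2 + 4*h + 3) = (h - 4)^2*(h + 3)^2*(h + 1)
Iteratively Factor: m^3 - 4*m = (m - 2)*(m^2 + 2*m) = (m - 2)*(m + 2)*(m)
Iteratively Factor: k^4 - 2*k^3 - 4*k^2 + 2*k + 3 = (k + 1)*(k^3 - 3*k^2 - k + 3) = (k + 1)^2*(k^2 - 4*k + 3) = (k - 1)*(k + 1)^2*(k - 3)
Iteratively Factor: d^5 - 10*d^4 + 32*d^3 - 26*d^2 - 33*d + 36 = (d - 1)*(d^4 - 9*d^3 + 23*d^2 - 3*d - 36) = (d - 3)*(d - 1)*(d^3 - 6*d^2 + 5*d + 12) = (d - 4)*(d - 3)*(d - 1)*(d^2 - 2*d - 3) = (d - 4)*(d - 3)*(d - 1)*(d + 1)*(d - 3)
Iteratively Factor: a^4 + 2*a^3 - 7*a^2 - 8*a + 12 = (a - 1)*(a^3 + 3*a^2 - 4*a - 12) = (a - 1)*(a + 2)*(a^2 + a - 6) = (a - 2)*(a - 1)*(a + 2)*(a + 3)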